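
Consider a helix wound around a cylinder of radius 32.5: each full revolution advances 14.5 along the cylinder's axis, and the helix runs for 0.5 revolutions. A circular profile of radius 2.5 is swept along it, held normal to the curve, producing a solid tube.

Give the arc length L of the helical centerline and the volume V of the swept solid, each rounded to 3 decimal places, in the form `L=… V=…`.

2πR = 2π·32.5 = 204.203522
per-turn = √(204.203522² + 14.5²) = √(41699.0786 + 210.25) = √41909.3286 = 204.717680
L = 0.5 × 204.717680 = 102.358840
V = π·2.5² × L = 19.634954 × 102.358840 = 2009.811126

L=102.359 V=2009.811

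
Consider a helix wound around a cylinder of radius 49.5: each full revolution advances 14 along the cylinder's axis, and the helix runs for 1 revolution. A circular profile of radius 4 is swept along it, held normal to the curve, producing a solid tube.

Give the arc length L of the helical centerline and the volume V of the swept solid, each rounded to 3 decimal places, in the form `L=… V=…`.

2πR = 2π·49.5 = 311.017673
per-turn = √(311.017673² + 14²) = √(96731.9927 + 196) = √96927.9927 = 311.332608
L = 1 × 311.332608 = 311.332608
V = π·4² × L = 50.265482 × 311.332608 = 15649.283740

L=311.333 V=15649.284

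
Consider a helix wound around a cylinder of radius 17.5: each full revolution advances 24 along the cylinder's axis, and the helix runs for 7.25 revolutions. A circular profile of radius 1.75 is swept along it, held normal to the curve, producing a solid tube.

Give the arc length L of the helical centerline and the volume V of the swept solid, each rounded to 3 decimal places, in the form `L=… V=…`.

L=815.948 V=7850.336

2πR = 2π·17.5 = 109.955743
per-turn = √(109.955743² + 24²) = √(12090.2654 + 576) = √12666.2654 = 112.544504
L = 7.25 × 112.544504 = 815.947654
V = π·1.75² × L = 9.621128 × 815.947654 = 7850.336417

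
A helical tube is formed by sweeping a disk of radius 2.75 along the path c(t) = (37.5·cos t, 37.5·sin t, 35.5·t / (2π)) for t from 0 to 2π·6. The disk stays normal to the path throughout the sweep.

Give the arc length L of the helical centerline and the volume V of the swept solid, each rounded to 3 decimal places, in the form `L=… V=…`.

2πR = 2π·37.5 = 235.619449
per-turn = √(235.619449² + 35.5²) = √(55516.5248 + 1260.25) = √56776.7748 = 238.278775
L = 6 × 238.278775 = 1429.672652
V = π·2.75² × L = 23.758294 × 1429.672652 = 33966.583818

L=1429.673 V=33966.584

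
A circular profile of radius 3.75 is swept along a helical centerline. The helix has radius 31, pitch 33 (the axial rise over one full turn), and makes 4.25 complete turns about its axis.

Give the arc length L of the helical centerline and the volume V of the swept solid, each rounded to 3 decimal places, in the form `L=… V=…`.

L=839.606 V=37092.674

2πR = 2π·31 = 194.778745
per-turn = √(194.778745² + 33²) = √(37938.7593 + 1089) = √39027.7593 = 197.554446
L = 4.25 × 197.554446 = 839.606397
V = π·3.75² × L = 44.178647 × 839.606397 = 37092.674394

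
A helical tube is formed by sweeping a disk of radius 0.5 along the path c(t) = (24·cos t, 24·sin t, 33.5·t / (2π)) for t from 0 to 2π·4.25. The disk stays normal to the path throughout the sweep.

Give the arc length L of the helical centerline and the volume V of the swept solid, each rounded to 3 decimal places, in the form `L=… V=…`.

2πR = 2π·24 = 150.796447
per-turn = √(150.796447² + 33.5²) = √(22739.5685 + 1122.25) = √23861.8185 = 154.472711
L = 4.25 × 154.472711 = 656.509023
V = π·0.5² × L = 0.785398 × 656.509023 = 515.620981

L=656.509 V=515.621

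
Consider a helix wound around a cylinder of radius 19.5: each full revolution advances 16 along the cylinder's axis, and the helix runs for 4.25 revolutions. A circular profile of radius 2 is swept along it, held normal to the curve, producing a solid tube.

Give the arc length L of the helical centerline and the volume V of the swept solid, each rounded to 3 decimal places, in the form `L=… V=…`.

L=525.140 V=6599.107

2πR = 2π·19.5 = 122.522113
per-turn = √(122.522113² + 16²) = √(15011.6683 + 256) = √15267.6683 = 123.562406
L = 4.25 × 123.562406 = 525.140228
V = π·2² × L = 12.566371 × 525.140228 = 6599.106724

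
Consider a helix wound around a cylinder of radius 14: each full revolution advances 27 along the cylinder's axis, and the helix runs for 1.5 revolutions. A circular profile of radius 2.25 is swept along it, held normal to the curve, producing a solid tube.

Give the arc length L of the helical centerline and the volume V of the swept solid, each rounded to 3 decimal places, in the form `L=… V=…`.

2πR = 2π·14 = 87.964594
per-turn = √(87.964594² + 27²) = √(7737.7699 + 729) = √8466.7699 = 92.015052
L = 1.5 × 92.015052 = 138.022578
V = π·2.25² × L = 15.904313 × 138.022578 = 2195.154262

L=138.023 V=2195.154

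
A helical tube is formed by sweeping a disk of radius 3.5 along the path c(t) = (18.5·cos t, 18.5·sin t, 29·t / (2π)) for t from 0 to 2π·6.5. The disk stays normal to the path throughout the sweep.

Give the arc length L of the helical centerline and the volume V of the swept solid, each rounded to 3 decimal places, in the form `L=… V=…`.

L=778.712 V=29968.356

2πR = 2π·18.5 = 116.238928
per-turn = √(116.238928² + 29²) = √(13511.4884 + 841) = √14352.4884 = 119.801872
L = 6.5 × 119.801872 = 778.712165
V = π·3.5² × L = 38.484510 × 778.712165 = 29968.356107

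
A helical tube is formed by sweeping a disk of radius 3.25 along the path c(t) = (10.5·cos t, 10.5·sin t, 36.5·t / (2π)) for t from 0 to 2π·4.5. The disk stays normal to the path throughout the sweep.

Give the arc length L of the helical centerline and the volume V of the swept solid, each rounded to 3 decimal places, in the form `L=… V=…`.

2πR = 2π·10.5 = 65.973446
per-turn = √(65.973446² + 36.5²) = √(4352.4955 + 1332.25) = √5684.7455 = 75.397252
L = 4.5 × 75.397252 = 339.287632
V = π·3.25² × L = 33.183072 × 339.287632 = 11258.606057

L=339.288 V=11258.606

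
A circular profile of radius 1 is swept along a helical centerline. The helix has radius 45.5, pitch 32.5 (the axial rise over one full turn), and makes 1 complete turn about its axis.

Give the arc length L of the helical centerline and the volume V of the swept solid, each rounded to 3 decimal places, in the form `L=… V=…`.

L=287.726 V=903.919

2πR = 2π·45.5 = 285.884931
per-turn = √(285.884931² + 32.5²) = √(81730.1940 + 1056.25) = √82786.4440 = 287.726335
L = 1 × 287.726335 = 287.726335
V = π·1² × L = 3.141593 × 287.726335 = 903.918941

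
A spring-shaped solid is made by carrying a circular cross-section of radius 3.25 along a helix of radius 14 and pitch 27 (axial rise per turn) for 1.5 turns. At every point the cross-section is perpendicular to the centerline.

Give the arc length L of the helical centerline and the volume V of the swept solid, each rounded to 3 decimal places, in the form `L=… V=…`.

L=138.023 V=4580.013

2πR = 2π·14 = 87.964594
per-turn = √(87.964594² + 27²) = √(7737.7699 + 729) = √8466.7699 = 92.015052
L = 1.5 × 92.015052 = 138.022578
V = π·3.25² × L = 33.183072 × 138.022578 = 4580.013214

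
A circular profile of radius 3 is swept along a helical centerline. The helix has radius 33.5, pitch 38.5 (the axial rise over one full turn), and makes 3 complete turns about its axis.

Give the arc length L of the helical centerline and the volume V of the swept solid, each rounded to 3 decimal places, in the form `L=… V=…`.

2πR = 2π·33.5 = 210.486708
per-turn = √(210.486708² + 38.5²) = √(44304.6542 + 1482.25) = √45786.9042 = 213.978747
L = 3 × 213.978747 = 641.936241
V = π·3² × L = 28.274334 × 641.936241 = 18150.319607

L=641.936 V=18150.320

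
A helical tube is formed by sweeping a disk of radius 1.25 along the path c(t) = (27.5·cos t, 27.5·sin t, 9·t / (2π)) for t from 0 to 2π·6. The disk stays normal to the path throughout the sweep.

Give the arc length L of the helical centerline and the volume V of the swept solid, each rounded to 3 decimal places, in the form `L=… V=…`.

L=1038.131 V=5095.914

2πR = 2π·27.5 = 172.787596
per-turn = √(172.787596² + 9²) = √(29855.5533 + 81) = √29936.5533 = 173.021829
L = 6 × 173.021829 = 1038.130974
V = π·1.25² × L = 4.908739 × 1038.130974 = 5095.913502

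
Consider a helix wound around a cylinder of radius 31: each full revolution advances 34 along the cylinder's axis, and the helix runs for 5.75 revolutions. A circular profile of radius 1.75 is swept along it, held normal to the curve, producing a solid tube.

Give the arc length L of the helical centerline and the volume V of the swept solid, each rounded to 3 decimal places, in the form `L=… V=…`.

2πR = 2π·31 = 194.778745
per-turn = √(194.778745² + 34²) = √(37938.7593 + 1156) = √39094.7593 = 197.723947
L = 5.75 × 197.723947 = 1136.912697
V = π·1.75² × L = 9.621128 × 1136.912697 = 10938.382013

L=1136.913 V=10938.382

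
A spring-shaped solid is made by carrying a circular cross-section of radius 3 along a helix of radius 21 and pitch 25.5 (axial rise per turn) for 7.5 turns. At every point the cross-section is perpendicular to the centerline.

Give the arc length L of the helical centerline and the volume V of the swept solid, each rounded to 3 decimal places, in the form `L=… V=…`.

2πR = 2π·21 = 131.946891
per-turn = √(131.946891² + 25.5²) = √(17409.9822 + 650.25) = √18060.2322 = 134.388363
L = 7.5 × 134.388363 = 1007.912724
V = π·3² × L = 28.274334 × 1007.912724 = 28498.060883

L=1007.913 V=28498.061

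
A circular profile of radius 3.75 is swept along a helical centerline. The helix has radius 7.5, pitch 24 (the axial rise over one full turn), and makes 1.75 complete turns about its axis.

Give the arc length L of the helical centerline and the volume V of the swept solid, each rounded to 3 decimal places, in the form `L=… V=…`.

L=92.546 V=4088.560

2πR = 2π·7.5 = 47.123890
per-turn = √(47.123890² + 24²) = √(2220.6610 + 576) = √2796.6610 = 52.883466
L = 1.75 × 52.883466 = 92.546066
V = π·3.75² × L = 44.178647 × 92.546066 = 4088.559941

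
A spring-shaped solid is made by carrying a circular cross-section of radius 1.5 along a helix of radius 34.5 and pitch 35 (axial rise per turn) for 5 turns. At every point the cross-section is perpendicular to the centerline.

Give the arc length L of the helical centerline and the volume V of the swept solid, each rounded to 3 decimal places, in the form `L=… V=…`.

L=1097.886 V=7760.502

2πR = 2π·34.5 = 216.769893
per-turn = √(216.769893² + 35²) = √(46989.1866 + 1225) = √48214.1866 = 219.577291
L = 5 × 219.577291 = 1097.886453
V = π·1.5² × L = 7.068583 × 1097.886453 = 7760.502035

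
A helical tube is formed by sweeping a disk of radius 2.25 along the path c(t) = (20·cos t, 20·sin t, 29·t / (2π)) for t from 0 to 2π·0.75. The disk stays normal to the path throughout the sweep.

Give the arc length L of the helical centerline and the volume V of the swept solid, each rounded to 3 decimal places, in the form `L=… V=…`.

L=96.725 V=1538.343

2πR = 2π·20 = 125.663706
per-turn = √(125.663706² + 29²) = √(15791.3670 + 841) = √16632.3670 = 128.966535
L = 0.75 × 128.966535 = 96.724901
V = π·2.25² × L = 15.904313 × 96.724901 = 1538.343081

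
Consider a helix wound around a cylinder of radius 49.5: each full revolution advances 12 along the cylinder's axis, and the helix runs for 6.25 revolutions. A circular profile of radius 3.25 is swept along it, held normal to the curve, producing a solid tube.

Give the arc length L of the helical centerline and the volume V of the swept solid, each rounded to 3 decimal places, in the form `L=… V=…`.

L=1945.307 V=64551.256

2πR = 2π·49.5 = 311.017673
per-turn = √(311.017673² + 12²) = √(96731.9927 + 144) = √96875.9927 = 311.249085
L = 6.25 × 311.249085 = 1945.306779
V = π·3.25² × L = 33.183072 × 1945.306779 = 64551.255710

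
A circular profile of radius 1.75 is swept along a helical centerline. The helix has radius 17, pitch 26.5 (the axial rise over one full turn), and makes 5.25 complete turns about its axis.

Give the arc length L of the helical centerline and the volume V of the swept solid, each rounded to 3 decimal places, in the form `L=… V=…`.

2πR = 2π·17 = 106.814150
per-turn = √(106.814150² + 26.5²) = √(11409.2627 + 702.25) = √12111.5127 = 110.052318
L = 5.25 × 110.052318 = 577.774669
V = π·1.75² × L = 9.621128 × 577.774669 = 5558.843760

L=577.775 V=5558.844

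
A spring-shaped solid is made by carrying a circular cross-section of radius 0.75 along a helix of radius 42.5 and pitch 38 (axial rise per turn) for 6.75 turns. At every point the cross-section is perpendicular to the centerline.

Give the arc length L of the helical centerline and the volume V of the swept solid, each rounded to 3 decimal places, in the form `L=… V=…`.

2πR = 2π·42.5 = 267.035376
per-turn = √(267.035376² + 38²) = √(71307.8918 + 1444) = √72751.8918 = 269.725586
L = 6.75 × 269.725586 = 1820.647706
V = π·0.75² × L = 1.767146 × 1820.647706 = 3217.350070

L=1820.648 V=3217.350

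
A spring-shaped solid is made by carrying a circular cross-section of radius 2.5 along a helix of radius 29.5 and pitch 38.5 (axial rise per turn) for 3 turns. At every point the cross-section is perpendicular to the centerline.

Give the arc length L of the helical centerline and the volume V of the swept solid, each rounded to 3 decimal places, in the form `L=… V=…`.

L=567.931 V=11151.290

2πR = 2π·29.5 = 185.353967
per-turn = √(185.353967² + 38.5²) = √(34356.0929 + 1482.25) = √35838.3429 = 189.310176
L = 3 × 189.310176 = 567.930529
V = π·2.5² × L = 19.634954 × 567.930529 = 11151.289869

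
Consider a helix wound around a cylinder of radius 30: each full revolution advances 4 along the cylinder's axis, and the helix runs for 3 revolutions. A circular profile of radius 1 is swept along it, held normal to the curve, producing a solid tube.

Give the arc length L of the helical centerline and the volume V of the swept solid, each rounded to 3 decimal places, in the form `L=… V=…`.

2πR = 2π·30 = 188.495559
per-turn = √(188.495559² + 4²) = √(35530.5758 + 16) = √35546.5758 = 188.537996
L = 3 × 188.537996 = 565.613987
V = π·1² × L = 3.141593 × 565.613987 = 1776.928747

L=565.614 V=1776.929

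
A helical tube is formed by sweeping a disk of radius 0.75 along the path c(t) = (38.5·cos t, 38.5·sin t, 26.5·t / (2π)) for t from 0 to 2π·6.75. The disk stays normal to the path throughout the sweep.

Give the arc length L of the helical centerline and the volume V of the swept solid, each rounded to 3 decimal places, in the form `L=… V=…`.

2πR = 2π·38.5 = 241.902634
per-turn = √(241.902634² + 26.5²) = √(58516.8845 + 702.25) = √59219.1345 = 243.349819
L = 6.75 × 243.349819 = 1642.611279
V = π·0.75² × L = 1.767146 × 1642.611279 = 2902.733735

L=1642.611 V=2902.734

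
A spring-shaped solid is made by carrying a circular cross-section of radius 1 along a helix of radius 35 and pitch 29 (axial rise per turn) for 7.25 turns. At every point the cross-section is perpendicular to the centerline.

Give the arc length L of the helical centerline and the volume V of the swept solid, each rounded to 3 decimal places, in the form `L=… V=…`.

2πR = 2π·35 = 219.911486
per-turn = √(219.911486² + 29²) = √(48361.0616 + 841) = √49202.0616 = 221.815377
L = 7.25 × 221.815377 = 1608.161485
V = π·1² × L = 3.141593 × 1608.161485 = 5052.188306

L=1608.161 V=5052.188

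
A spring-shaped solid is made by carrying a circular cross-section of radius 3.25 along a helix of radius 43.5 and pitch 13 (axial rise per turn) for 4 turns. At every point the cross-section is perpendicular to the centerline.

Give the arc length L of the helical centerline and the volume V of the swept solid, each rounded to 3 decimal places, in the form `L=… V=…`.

2πR = 2π·43.5 = 273.318561
per-turn = √(273.318561² + 13²) = √(74703.0357 + 169) = √74872.0357 = 273.627549
L = 4 × 273.627549 = 1094.510197
V = π·3.25² × L = 33.183072 × 1094.510197 = 36319.211114

L=1094.510 V=36319.211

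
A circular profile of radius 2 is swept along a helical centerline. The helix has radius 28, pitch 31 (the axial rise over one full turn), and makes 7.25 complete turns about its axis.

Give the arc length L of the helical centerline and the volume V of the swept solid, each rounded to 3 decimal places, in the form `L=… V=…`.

2πR = 2π·28 = 175.929189
per-turn = √(175.929189² + 31²) = √(30951.0794 + 961) = √31912.0794 = 178.639524
L = 7.25 × 178.639524 = 1295.136546
V = π·2² × L = 12.566371 × 1295.136546 = 16275.165837

L=1295.137 V=16275.166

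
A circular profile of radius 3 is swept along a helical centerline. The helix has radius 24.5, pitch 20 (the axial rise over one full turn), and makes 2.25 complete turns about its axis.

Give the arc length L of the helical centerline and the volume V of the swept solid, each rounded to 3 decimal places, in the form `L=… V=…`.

2πR = 2π·24.5 = 153.938040
per-turn = √(153.938040² + 20²) = √(23696.9202 + 400) = √24096.9202 = 155.231827
L = 2.25 × 155.231827 = 349.271611
V = π·3² × L = 28.274334 × 349.271611 = 9875.422149

L=349.272 V=9875.422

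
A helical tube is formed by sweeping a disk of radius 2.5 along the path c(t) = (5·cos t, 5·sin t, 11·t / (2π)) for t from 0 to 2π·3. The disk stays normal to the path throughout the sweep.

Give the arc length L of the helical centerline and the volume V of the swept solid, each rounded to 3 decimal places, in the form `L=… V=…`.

2πR = 2π·5 = 31.415927
per-turn = √(31.415927² + 11²) = √(986.9604 + 121) = √1107.9604 = 33.286040
L = 3 × 33.286040 = 99.858119
V = π·2.5² × L = 19.634954 × 99.858119 = 1960.709585

L=99.858 V=1960.710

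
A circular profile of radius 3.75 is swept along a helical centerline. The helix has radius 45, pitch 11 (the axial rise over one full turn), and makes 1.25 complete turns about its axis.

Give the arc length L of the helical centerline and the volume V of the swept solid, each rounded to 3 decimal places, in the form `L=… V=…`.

2πR = 2π·45 = 282.743339
per-turn = √(282.743339² + 11²) = √(79943.7956 + 121) = √80064.7956 = 282.957233
L = 1.25 × 282.957233 = 353.696541
V = π·3.75² × L = 44.178647 × 353.696541 = 15625.834526

L=353.697 V=15625.835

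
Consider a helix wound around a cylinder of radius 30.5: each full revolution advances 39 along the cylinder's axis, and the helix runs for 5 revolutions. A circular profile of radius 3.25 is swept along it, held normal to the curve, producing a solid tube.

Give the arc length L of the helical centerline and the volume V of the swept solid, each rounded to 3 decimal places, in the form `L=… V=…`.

2πR = 2π·30.5 = 191.637152
per-turn = √(191.637152² + 39²) = √(36724.7980 + 1521) = √38245.7980 = 195.565329
L = 5 × 195.565329 = 977.826646
V = π·3.25² × L = 33.183072 × 977.826646 = 32447.292389

L=977.827 V=32447.292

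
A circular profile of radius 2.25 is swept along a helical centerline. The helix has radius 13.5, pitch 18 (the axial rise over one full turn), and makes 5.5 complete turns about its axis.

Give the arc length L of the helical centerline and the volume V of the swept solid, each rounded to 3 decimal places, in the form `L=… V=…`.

L=476.915 V=7585.006

2πR = 2π·13.5 = 84.823002
per-turn = √(84.823002² + 18²) = √(7194.9416 + 324) = √7518.9416 = 86.711831
L = 5.5 × 86.711831 = 476.915070
V = π·2.25² × L = 15.904313 × 476.915070 = 7585.006451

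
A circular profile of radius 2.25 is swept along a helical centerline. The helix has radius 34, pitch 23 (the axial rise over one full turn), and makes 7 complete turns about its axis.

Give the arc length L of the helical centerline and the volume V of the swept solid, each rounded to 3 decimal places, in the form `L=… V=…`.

2πR = 2π·34 = 213.628300
per-turn = √(213.628300² + 23²) = √(45637.0508 + 529) = √46166.0508 = 214.862865
L = 7 × 214.862865 = 1504.040055
V = π·2.25² × L = 15.904313 × 1504.040055 = 23920.723510

L=1504.040 V=23920.724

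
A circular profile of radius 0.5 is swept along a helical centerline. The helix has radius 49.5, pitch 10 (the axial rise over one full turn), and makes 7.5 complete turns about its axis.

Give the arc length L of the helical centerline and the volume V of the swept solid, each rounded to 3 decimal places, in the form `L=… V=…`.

2πR = 2π·49.5 = 311.017673
per-turn = √(311.017673² + 10²) = √(96731.9927 + 100) = √96831.9927 = 311.178394
L = 7.5 × 311.178394 = 2333.837953
V = π·0.5² × L = 0.785398 × 2333.837953 = 1832.992042

L=2333.838 V=1832.992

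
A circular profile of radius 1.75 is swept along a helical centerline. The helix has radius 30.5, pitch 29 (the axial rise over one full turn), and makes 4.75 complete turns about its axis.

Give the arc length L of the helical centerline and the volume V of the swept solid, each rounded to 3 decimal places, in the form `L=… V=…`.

2πR = 2π·30.5 = 191.637152
per-turn = √(191.637152² + 29²) = √(36724.7980 + 841) = √37565.7980 = 193.818982
L = 4.75 × 193.818982 = 920.640167
V = π·1.75² × L = 9.621128 × 920.640167 = 8857.596429

L=920.640 V=8857.596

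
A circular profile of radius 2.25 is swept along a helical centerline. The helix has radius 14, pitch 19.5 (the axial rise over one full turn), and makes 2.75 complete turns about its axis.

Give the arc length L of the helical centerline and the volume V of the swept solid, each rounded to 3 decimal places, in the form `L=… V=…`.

2πR = 2π·14 = 87.964594
per-turn = √(87.964594² + 19.5²) = √(7737.7699 + 380.25) = √8118.0199 = 90.100055
L = 2.75 × 90.100055 = 247.775150
V = π·2.25² × L = 15.904313 × 247.775150 = 3940.693497

L=247.775 V=3940.693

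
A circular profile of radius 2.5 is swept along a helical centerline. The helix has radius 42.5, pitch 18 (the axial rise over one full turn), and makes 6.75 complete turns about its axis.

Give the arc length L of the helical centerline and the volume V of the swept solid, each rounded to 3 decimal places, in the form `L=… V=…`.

2πR = 2π·42.5 = 267.035376
per-turn = √(267.035376² + 18²) = √(71307.8918 + 324) = √71631.8918 = 267.641349
L = 6.75 × 267.641349 = 1806.579107
V = π·2.5² × L = 19.634954 × 1806.579107 = 35472.097818

L=1806.579 V=35472.098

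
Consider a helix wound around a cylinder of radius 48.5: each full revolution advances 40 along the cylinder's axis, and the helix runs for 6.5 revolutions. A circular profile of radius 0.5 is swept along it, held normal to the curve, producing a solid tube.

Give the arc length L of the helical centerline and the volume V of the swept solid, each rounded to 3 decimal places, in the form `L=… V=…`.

L=1997.765 V=1569.041

2πR = 2π·48.5 = 304.734487
per-turn = √(304.734487² + 40²) = √(92863.1078 + 1600) = √94463.1078 = 307.348512
L = 6.5 × 307.348512 = 1997.765328
V = π·0.5² × L = 0.785398 × 1997.765328 = 1569.041219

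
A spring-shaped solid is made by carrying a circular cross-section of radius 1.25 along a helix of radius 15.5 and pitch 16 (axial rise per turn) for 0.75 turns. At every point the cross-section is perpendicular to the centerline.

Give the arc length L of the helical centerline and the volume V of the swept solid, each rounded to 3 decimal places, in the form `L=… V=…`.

2πR = 2π·15.5 = 97.389372
per-turn = √(97.389372² + 16²) = √(9484.6898 + 256) = √9740.6898 = 98.694933
L = 0.75 × 98.694933 = 74.021200
V = π·1.25² × L = 4.908739 × 74.021200 = 363.350715

L=74.021 V=363.351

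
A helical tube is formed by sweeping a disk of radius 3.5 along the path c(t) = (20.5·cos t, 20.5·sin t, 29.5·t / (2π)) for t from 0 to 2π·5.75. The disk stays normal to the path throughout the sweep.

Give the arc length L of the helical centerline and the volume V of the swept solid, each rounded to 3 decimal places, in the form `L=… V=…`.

2πR = 2π·20.5 = 128.805299
per-turn = √(128.805299² + 29.5²) = √(16590.8050 + 870.25) = √17461.0550 = 132.140285
L = 5.75 × 132.140285 = 759.806640
V = π·3.5² × L = 38.484510 × 759.806640 = 29240.786258

L=759.807 V=29240.786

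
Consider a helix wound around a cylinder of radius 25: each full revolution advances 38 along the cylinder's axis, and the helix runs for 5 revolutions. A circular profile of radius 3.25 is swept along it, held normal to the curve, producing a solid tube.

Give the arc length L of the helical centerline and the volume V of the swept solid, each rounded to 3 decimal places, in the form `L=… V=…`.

L=808.053 V=26813.694

2πR = 2π·25 = 157.079633
per-turn = √(157.079633² + 38²) = √(24674.0110 + 1444) = √26118.0110 = 161.610677
L = 5 × 161.610677 = 808.053386
V = π·3.25² × L = 33.183072 × 808.053386 = 26813.694023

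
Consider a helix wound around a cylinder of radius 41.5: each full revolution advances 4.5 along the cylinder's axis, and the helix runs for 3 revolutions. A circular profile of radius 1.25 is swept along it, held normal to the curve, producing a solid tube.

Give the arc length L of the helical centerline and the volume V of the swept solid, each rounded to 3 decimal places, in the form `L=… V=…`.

L=782.373 V=3840.465

2πR = 2π·41.5 = 260.752190
per-turn = √(260.752190² + 4.5²) = √(67991.7047 + 20.25) = √68011.9547 = 260.791017
L = 3 × 260.791017 = 782.373052
V = π·1.25² × L = 4.908739 × 782.373052 = 3840.464738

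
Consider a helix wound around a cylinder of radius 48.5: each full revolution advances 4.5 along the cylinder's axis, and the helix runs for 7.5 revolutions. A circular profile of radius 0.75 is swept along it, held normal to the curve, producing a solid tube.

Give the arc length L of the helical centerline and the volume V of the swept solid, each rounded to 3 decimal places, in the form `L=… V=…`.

L=2285.758 V=4039.268

2πR = 2π·48.5 = 304.734487
per-turn = √(304.734487² + 4.5²) = √(92863.1078 + 20.25) = √92883.3578 = 304.767711
L = 7.5 × 304.767711 = 2285.757834
V = π·0.75² × L = 1.767146 × 2285.757834 = 4039.267511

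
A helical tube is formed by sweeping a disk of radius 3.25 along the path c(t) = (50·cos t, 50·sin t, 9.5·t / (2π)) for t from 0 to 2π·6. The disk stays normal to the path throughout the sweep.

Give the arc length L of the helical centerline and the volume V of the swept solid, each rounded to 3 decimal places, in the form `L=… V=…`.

2πR = 2π·50 = 314.159265
per-turn = √(314.159265² + 9.5²) = √(98696.0440 + 90.25) = √98786.2940 = 314.302870
L = 6 × 314.302870 = 1885.817219
V = π·3.25² × L = 33.183072 × 1885.817219 = 62577.209326

L=1885.817 V=62577.209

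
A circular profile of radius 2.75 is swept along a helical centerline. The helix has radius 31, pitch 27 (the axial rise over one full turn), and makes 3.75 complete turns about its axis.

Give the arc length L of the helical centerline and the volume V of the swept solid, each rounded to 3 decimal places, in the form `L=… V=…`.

L=737.404 V=17519.473

2πR = 2π·31 = 194.778745
per-turn = √(194.778745² + 27²) = √(37938.7593 + 729) = √38667.7593 = 196.641194
L = 3.75 × 196.641194 = 737.404479
V = π·2.75² × L = 23.758294 × 737.404479 = 17519.472732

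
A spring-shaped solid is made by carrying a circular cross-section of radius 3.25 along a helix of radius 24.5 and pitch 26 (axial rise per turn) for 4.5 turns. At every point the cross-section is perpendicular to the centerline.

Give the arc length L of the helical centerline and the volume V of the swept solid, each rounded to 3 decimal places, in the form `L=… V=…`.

L=702.532 V=23312.180

2πR = 2π·24.5 = 153.938040
per-turn = √(153.938040² + 26²) = √(23696.9202 + 676) = √24372.9202 = 156.118289
L = 4.5 × 156.118289 = 702.532301
V = π·3.25² × L = 33.183072 × 702.532301 = 23312.180197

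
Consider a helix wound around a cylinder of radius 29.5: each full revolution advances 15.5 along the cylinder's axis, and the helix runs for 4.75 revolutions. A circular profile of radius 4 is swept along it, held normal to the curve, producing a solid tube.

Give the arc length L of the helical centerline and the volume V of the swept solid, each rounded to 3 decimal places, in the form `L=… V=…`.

L=883.504 V=44409.774

2πR = 2π·29.5 = 185.353967
per-turn = √(185.353967² + 15.5²) = √(34356.0929 + 240.25) = √34596.3429 = 186.000922
L = 4.75 × 186.000922 = 883.504379
V = π·4² × L = 50.265482 × 883.504379 = 44409.773847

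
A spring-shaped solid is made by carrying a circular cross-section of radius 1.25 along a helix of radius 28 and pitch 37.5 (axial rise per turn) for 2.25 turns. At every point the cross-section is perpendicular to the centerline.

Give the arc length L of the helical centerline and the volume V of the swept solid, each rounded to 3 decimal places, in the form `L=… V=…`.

L=404.733 V=1986.730

2πR = 2π·28 = 175.929189
per-turn = √(175.929189² + 37.5²) = √(30951.0794 + 1406.25) = √32357.3294 = 179.881432
L = 2.25 × 179.881432 = 404.733221
V = π·1.25² × L = 4.908739 × 404.733221 = 1986.729552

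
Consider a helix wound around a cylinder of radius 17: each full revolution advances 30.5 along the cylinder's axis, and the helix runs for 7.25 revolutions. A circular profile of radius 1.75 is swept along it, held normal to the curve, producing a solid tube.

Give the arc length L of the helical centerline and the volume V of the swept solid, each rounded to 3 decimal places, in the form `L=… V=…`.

L=805.354 V=7748.417

2πR = 2π·17 = 106.814150
per-turn = √(106.814150² + 30.5²) = √(11409.2627 + 930.25) = √12339.5127 = 111.083359
L = 7.25 × 111.083359 = 805.354354
V = π·1.75² × L = 9.621128 × 805.354354 = 7748.416925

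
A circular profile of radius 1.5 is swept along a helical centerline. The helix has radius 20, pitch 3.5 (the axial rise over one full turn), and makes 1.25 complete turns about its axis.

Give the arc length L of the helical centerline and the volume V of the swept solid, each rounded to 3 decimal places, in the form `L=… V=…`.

L=157.141 V=1110.761

2πR = 2π·20 = 125.663706
per-turn = √(125.663706² + 3.5²) = √(15791.3670 + 12.25) = √15803.6170 = 125.712438
L = 1.25 × 125.712438 = 157.140547
V = π·1.5² × L = 7.068583 × 157.140547 = 1110.761076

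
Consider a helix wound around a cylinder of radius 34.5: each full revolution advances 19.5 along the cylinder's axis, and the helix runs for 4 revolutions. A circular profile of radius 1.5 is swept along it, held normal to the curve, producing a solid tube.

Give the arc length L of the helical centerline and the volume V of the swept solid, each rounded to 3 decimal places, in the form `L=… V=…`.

2πR = 2π·34.5 = 216.769893
per-turn = √(216.769893² + 19.5²) = √(46989.1866 + 380.25) = √47369.4366 = 217.645208
L = 4 × 217.645208 = 870.580832
V = π·1.5² × L = 7.068583 × 870.580832 = 6153.773278

L=870.581 V=6153.773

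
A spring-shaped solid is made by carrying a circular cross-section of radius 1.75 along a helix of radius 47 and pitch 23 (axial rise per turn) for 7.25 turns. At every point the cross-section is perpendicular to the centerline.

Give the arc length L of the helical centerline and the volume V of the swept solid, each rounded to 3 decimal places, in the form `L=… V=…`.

2πR = 2π·47 = 295.309709
per-turn = √(295.309709² + 23²) = √(87207.8245 + 529) = √87736.8245 = 296.204025
L = 7.25 × 296.204025 = 2147.479182
V = π·1.75² × L = 9.621128 × 2147.479182 = 20661.171017

L=2147.479 V=20661.171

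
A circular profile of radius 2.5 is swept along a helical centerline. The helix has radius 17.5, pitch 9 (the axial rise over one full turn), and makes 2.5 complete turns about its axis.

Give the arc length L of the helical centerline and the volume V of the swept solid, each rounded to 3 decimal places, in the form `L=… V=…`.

2πR = 2π·17.5 = 109.955743
per-turn = √(109.955743² + 9²) = √(12090.2654 + 81) = √12171.2654 = 110.323458
L = 2.5 × 110.323458 = 275.808645
V = π·2.5² × L = 19.634954 × 275.808645 = 5415.490082

L=275.809 V=5415.490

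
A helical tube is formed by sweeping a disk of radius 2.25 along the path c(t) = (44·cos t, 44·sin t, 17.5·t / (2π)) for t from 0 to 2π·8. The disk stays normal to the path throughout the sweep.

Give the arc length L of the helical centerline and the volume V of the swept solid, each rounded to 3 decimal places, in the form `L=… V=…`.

2πR = 2π·44 = 276.460154
per-turn = √(276.460154² + 17.5²) = √(76430.2165 + 306.25) = √76736.4665 = 277.013477
L = 8 × 277.013477 = 2216.107817
V = π·2.25² × L = 15.904313 × 2216.107817 = 35245.671933

L=2216.108 V=35245.672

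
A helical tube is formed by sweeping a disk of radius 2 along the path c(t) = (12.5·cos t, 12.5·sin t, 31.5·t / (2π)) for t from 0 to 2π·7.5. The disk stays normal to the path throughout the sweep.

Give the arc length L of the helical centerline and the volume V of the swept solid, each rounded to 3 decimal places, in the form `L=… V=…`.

L=634.659 V=7975.363

2πR = 2π·12.5 = 78.539816
per-turn = √(78.539816² + 31.5²) = √(6168.5028 + 992.25) = √7160.7528 = 84.621231
L = 7.5 × 84.621231 = 634.659233
V = π·2² × L = 12.566371 × 634.659233 = 7975.363138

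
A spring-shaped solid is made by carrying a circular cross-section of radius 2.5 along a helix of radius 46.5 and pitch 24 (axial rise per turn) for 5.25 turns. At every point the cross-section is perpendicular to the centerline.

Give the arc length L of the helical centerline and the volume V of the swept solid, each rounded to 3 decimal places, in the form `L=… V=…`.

L=1539.049 V=30219.157

2πR = 2π·46.5 = 292.168117
per-turn = √(292.168117² + 24²) = √(85362.2085 + 576) = √85938.2085 = 293.152193
L = 5.25 × 293.152193 = 1539.049015
V = π·2.5² × L = 19.634954 × 1539.049015 = 30219.156746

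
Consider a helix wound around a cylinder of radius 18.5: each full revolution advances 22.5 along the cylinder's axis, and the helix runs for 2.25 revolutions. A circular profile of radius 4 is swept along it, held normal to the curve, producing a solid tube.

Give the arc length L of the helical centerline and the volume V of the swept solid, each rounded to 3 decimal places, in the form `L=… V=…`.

L=266.392 V=13390.332

2πR = 2π·18.5 = 116.238928
per-turn = √(116.238928² + 22.5²) = √(13511.4884 + 506.25) = √14017.7384 = 118.396530
L = 2.25 × 118.396530 = 266.392194
V = π·4² × L = 50.265482 × 266.392194 = 13390.332131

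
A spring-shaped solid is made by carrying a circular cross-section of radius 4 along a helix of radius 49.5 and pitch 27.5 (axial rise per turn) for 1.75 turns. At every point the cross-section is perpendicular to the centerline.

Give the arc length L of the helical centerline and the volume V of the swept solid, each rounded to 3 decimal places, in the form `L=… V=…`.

L=546.404 V=27465.280

2πR = 2π·49.5 = 311.017673
per-turn = √(311.017673² + 27.5²) = √(96731.9927 + 756.25) = √97488.2427 = 312.231073
L = 1.75 × 312.231073 = 546.404377
V = π·4² × L = 50.265482 × 546.404377 = 27465.279635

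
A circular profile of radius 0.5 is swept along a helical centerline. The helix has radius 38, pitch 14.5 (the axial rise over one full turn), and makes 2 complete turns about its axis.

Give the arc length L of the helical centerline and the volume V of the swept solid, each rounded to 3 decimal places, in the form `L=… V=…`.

2πR = 2π·38 = 238.761042
per-turn = √(238.761042² + 14.5²) = √(57006.8350 + 210.25) = √57217.0850 = 239.200930
L = 2 × 239.200930 = 478.401860
V = π·0.5² × L = 0.785398 × 478.401860 = 375.735943

L=478.402 V=375.736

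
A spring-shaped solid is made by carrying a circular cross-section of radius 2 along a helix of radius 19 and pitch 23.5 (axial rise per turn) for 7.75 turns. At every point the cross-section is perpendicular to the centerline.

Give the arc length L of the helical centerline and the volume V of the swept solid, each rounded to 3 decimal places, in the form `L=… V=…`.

L=942.954 V=11849.513

2πR = 2π·19 = 119.380521
per-turn = √(119.380521² + 23.5²) = √(14251.7088 + 552.25) = √14803.9588 = 121.671520
L = 7.75 × 121.671520 = 942.954279
V = π·2² × L = 12.566371 × 942.954279 = 11849.512945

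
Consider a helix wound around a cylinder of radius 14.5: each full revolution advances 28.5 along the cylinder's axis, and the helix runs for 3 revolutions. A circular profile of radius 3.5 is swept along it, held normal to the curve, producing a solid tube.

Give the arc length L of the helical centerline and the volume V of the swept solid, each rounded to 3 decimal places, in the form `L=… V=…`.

2πR = 2π·14.5 = 91.106187
per-turn = √(91.106187² + 28.5²) = √(8300.3373 + 812.25) = √9112.5873 = 95.459873
L = 3 × 95.459873 = 286.379618
V = π·3.5² × L = 38.484510 × 286.379618 = 11021.179282

L=286.380 V=11021.179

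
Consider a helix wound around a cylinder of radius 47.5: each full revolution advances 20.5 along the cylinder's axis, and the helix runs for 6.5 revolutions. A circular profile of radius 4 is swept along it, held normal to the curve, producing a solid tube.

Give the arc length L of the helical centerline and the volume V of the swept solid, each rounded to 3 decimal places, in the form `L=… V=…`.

2πR = 2π·47.5 = 298.451302
per-turn = √(298.451302² + 20.5²) = √(89073.1797 + 420.25) = √89493.4297 = 299.154525
L = 6.5 × 299.154525 = 1944.504411
V = π·4² × L = 50.265482 × 1944.504411 = 97741.452376

L=1944.504 V=97741.452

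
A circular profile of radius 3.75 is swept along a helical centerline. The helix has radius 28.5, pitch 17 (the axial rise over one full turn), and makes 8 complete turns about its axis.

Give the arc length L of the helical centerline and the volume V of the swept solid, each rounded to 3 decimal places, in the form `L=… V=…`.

2πR = 2π·28.5 = 179.070781
per-turn = √(179.070781² + 17²) = √(32066.3447 + 289) = √32355.3447 = 179.875915
L = 8 × 179.875915 = 1439.007318
V = π·3.75² × L = 44.178647 × 1439.007318 = 63573.395880

L=1439.007 V=63573.396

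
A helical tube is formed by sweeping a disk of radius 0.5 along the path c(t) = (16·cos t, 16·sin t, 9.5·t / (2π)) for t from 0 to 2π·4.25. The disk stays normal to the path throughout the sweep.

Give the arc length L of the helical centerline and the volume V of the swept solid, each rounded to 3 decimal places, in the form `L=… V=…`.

L=429.160 V=337.062

2πR = 2π·16 = 100.530965
per-turn = √(100.530965² + 9.5²) = √(10106.4749 + 90.25) = √10196.7249 = 100.978834
L = 4.25 × 100.978834 = 429.160044
V = π·0.5² × L = 0.785398 × 429.160044 = 337.061511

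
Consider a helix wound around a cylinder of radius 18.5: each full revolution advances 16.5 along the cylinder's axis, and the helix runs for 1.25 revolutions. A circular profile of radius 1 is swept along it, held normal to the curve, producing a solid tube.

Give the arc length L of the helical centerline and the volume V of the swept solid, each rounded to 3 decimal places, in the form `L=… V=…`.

L=146.755 V=461.045

2πR = 2π·18.5 = 116.238928
per-turn = √(116.238928² + 16.5²) = √(13511.4884 + 272.25) = √13783.7384 = 117.404167
L = 1.25 × 117.404167 = 146.755209
V = π·1² × L = 3.141593 × 146.755209 = 461.045086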